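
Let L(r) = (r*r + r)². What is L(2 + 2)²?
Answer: 160000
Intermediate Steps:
L(r) = (r + r²)² (L(r) = (r² + r)² = (r + r²)²)
L(2 + 2)² = ((2 + 2)²*(1 + (2 + 2))²)² = (4²*(1 + 4)²)² = (16*5²)² = (16*25)² = 400² = 160000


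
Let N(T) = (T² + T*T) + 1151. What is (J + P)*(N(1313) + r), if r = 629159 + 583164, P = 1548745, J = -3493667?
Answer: -9066082749864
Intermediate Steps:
N(T) = 1151 + 2*T² (N(T) = (T² + T²) + 1151 = 2*T² + 1151 = 1151 + 2*T²)
r = 1212323
(J + P)*(N(1313) + r) = (-3493667 + 1548745)*((1151 + 2*1313²) + 1212323) = -1944922*((1151 + 2*1723969) + 1212323) = -1944922*((1151 + 3447938) + 1212323) = -1944922*(3449089 + 1212323) = -1944922*4661412 = -9066082749864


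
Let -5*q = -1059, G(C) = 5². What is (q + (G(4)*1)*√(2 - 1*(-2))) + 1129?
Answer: 6954/5 ≈ 1390.8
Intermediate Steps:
G(C) = 25
q = 1059/5 (q = -⅕*(-1059) = 1059/5 ≈ 211.80)
(q + (G(4)*1)*√(2 - 1*(-2))) + 1129 = (1059/5 + (25*1)*√(2 - 1*(-2))) + 1129 = (1059/5 + 25*√(2 + 2)) + 1129 = (1059/5 + 25*√4) + 1129 = (1059/5 + 25*2) + 1129 = (1059/5 + 50) + 1129 = 1309/5 + 1129 = 6954/5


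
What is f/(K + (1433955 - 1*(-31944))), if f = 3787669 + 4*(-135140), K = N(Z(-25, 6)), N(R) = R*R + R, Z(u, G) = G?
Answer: 3247109/1465941 ≈ 2.2150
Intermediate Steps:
N(R) = R + R**2 (N(R) = R**2 + R = R + R**2)
K = 42 (K = 6*(1 + 6) = 6*7 = 42)
f = 3247109 (f = 3787669 - 540560 = 3247109)
f/(K + (1433955 - 1*(-31944))) = 3247109/(42 + (1433955 - 1*(-31944))) = 3247109/(42 + (1433955 + 31944)) = 3247109/(42 + 1465899) = 3247109/1465941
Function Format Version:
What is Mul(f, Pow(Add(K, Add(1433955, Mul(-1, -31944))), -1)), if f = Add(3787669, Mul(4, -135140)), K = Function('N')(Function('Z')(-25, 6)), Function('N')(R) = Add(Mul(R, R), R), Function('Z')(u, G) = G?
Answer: Rational(3247109, 1465941) ≈ 2.2150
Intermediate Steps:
Function('N')(R) = Add(R, Pow(R, 2)) (Function('N')(R) = Add(Pow(R, 2), R) = Add(R, Pow(R, 2)))
K = 42 (K = Mul(6, Add(1, 6)) = Mul(6, 7) = 42)
f = 3247109 (f = Add(3787669, -540560) = 3247109)
Mul(f, Pow(Add(K, Add(1433955, Mul(-1, -31944))), -1)) = Mul(3247109, Pow(Add(42, Add(1433955, Mul(-1, -31944))), -1)) = Mul(3247109, Pow(Add(42, Add(1433955, 31944)), -1)) = Mul(3247109, Pow(Add(42, 1465899), -1)) = Mul(3247109, Pow(1465941, -1)) = Mul(3247109, Rational(1, 1465941)) = Rational(3247109, 1465941)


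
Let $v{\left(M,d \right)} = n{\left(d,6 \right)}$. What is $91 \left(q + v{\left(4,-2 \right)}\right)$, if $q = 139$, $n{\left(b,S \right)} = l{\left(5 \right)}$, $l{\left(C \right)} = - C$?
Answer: $12194$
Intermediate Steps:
$n{\left(b,S \right)} = -5$ ($n{\left(b,S \right)} = \left(-1\right) 5 = -5$)
$v{\left(M,d \right)} = -5$
$91 \left(q + v{\left(4,-2 \right)}\right) = 91 \left(139 - 5\right) = 91 \cdot 134 = 12194$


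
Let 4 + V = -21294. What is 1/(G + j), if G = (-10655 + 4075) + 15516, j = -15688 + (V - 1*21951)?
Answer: -1/50001 ≈ -2.0000e-5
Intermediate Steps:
V = -21298 (V = -4 - 21294 = -21298)
j = -58937 (j = -15688 + (-21298 - 1*21951) = -15688 + (-21298 - 21951) = -15688 - 43249 = -58937)
G = 8936 (G = -6580 + 15516 = 8936)
1/(G + j) = 1/(8936 - 58937) = 1/(-50001) = -1/50001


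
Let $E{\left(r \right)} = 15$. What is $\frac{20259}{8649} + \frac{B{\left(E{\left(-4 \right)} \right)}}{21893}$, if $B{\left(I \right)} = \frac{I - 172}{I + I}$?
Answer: $\frac{1478283413}{631175190} \approx 2.3421$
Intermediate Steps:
$B{\left(I \right)} = \frac{-172 + I}{2 I}$
$\frac{20259}{8649} + \frac{B{\left(E{\left(-4 \right)} \right)}}{21893} = \frac{20259}{8649} + \frac{\frac{1}{2} \cdot \frac{1}{15} \left(-172 + 15\right)}{21893} = 20259 \cdot \frac{1}{8649} + \frac{1}{2} \cdot \frac{1}{15} \left(-157\right) \frac{1}{21893} = \frac{2251}{961} - \frac{157}{656790} = \frac{1478283413}{631175190}$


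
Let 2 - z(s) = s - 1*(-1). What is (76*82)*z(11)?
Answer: -62320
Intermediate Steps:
z(s) = 1 - s (z(s) = 2 - (s - 1*(-1)) = 2 - (s + 1) = 2 - (1 + s) = 2 + (-1 - s) = 1 - s)
(76*82)*z(11) = (76*82)*(1 - 1*11) = 6232*(1 - 11) = 6232*(-10) = -62320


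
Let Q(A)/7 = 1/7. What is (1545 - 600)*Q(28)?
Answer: 945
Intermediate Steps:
Q(A) = 1 (Q(A) = 7/7 = 7*(⅐) = 1)
(1545 - 600)*Q(28) = (1545 - 600)*1 = 945*1 = 945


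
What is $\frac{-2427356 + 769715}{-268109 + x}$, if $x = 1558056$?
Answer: $- \frac{1657641}{1289947} \approx -1.285$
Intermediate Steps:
$\frac{-2427356 + 769715}{-268109 + x} = \frac{-2427356 + 769715}{-268109 + 1558056} = - \frac{1657641}{1289947}$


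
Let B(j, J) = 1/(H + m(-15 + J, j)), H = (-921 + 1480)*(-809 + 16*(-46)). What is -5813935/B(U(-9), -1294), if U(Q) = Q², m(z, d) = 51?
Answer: 5020937521740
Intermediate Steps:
H = -863655 (H = 559*(-809 - 736) = 559*(-1545) = -863655)
B(j, J) = -1/863604 (B(j, J) = 1/(-863655 + 51) = 1/(-863604) = -1/863604)
-5813935/B(U(-9), -1294) = -5813935/(-1/863604) = -5813935*(-863604) = 5020937521740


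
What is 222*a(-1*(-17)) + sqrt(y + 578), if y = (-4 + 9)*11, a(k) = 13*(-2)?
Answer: -5772 + sqrt(633) ≈ -5746.8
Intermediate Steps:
a(k) = -26
y = 55 (y = 5*11 = 55)
222*a(-1*(-17)) + sqrt(y + 578) = 222*(-26) + sqrt(55 + 578) = -5772 + sqrt(633)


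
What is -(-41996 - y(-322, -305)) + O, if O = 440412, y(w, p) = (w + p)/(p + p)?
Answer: 294269507/610 ≈ 4.8241e+5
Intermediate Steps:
y(w, p) = (p + w)/(2*p) (y(w, p) = (p + w)/((2*p)) = (p + w)*(1/(2*p)) = (p + w)/(2*p))
-(-41996 - y(-322, -305)) + O = -(-41996 - (-305 - 322)/(2*(-305))) + 440412 = -(-41996 - (-1)*(-627)/(2*305)) + 440412 = -(-41996 - 1*627/610) + 440412 = -(-41996 - 627/610) + 440412 = -1*(-25618187/610) + 440412 = 25618187/610 + 440412 = 294269507/610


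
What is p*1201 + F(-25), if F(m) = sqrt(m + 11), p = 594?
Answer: 713394 + I*sqrt(14) ≈ 7.1339e+5 + 3.7417*I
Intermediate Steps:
F(m) = sqrt(11 + m)
p*1201 + F(-25) = 594*1201 + sqrt(11 - 25) = 713394 + sqrt(-14) = 713394 + I*sqrt(14)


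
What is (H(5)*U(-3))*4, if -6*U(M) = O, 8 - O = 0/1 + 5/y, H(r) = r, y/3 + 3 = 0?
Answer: -770/27 ≈ -28.519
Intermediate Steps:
y = -9 (y = -9 + 3*0 = -9 + 0 = -9)
O = 77/9 (O = 8 - (0/1 + 5/(-9)) = 8 - (0*1 + 5*(-⅑)) = 8 - (0 - 5/9) = 8 - 1*(-5/9) = 8 + 5/9 = 77/9 ≈ 8.5556)
U(M) = -77/54 (U(M) = -⅙*77/9 = -77/54)
(H(5)*U(-3))*4 = (5*(-77/54))*4 = -385/54*4 = -770/27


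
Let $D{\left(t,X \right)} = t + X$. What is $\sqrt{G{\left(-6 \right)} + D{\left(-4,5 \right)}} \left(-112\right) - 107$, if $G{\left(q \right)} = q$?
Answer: $-107 - 112 i \sqrt{5} \approx -107.0 - 250.44 i$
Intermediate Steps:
$D{\left(t,X \right)} = X + t$
$\sqrt{G{\left(-6 \right)} + D{\left(-4,5 \right)}} \left(-112\right) - 107 = \sqrt{-6 + \left(5 - 4\right)} \left(-112\right) - 107 = \sqrt{-6 + 1} \left(-112\right) - 107 = \sqrt{-5} \left(-112\right) - 107 = i \sqrt{5} \left(-112\right) - 107 = - 112 i \sqrt{5} - 107 = -107 - 112 i \sqrt{5}$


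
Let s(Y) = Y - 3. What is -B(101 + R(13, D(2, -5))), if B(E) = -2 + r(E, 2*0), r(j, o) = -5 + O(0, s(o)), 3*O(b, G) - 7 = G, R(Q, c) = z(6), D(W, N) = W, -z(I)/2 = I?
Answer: 17/3 ≈ 5.6667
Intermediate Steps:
z(I) = -2*I
s(Y) = -3 + Y
R(Q, c) = -12 (R(Q, c) = -2*6 = -12)
O(b, G) = 7/3 + G/3
r(j, o) = -11/3 + o/3 (r(j, o) = -5 + (7/3 + (-3 + o)/3) = -5 + (7/3 + (-1 + o/3)) = -5 + (4/3 + o/3) = -11/3 + o/3)
B(E) = -17/3 (B(E) = -2 + (-11/3 + (2*0)/3) = -2 + (-11/3 + (⅓)*0) = -2 + (-11/3 + 0) = -2 - 11/3 = -17/3)
-B(101 + R(13, D(2, -5))) = -1*(-17/3) = 17/3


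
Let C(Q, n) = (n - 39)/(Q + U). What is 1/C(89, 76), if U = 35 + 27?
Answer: 151/37 ≈ 4.0811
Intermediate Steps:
U = 62
C(Q, n) = (-39 + n)/(62 + Q) (C(Q, n) = (n - 39)/(Q + 62) = (-39 + n)/(62 + Q))
1/C(89, 76) = 1/((-39 + 76)/(62 + 89)) = 1/(37/151) = 151/37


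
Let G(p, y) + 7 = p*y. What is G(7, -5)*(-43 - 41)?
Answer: 3528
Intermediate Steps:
G(p, y) = -7 + p*y
G(7, -5)*(-43 - 41) = (-7 + 7*(-5))*(-43 - 41) = (-7 - 35)*(-84) = -42*(-84) = 3528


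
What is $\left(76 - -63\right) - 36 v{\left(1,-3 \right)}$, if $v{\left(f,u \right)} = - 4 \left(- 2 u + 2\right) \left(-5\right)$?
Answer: $-5621$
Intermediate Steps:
$v{\left(f,u \right)} = 40 - 40 u$ ($v{\left(f,u \right)} = - 4 \left(2 - 2 u\right) \left(-5\right) = \left(-8 + 8 u\right) \left(-5\right) = 40 - 40 u$)
$\left(76 - -63\right) - 36 v{\left(1,-3 \right)} = \left(76 - -63\right) - 36 \left(40 - -120\right) = \left(76 + 63\right) - 36 \left(40 + 120\right) = 139 - 5760 = -5621$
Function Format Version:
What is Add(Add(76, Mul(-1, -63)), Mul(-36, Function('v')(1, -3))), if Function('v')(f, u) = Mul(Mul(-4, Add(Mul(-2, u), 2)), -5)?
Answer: -5621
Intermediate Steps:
Function('v')(f, u) = Add(40, Mul(-40, u)) (Function('v')(f, u) = Mul(Mul(-4, Add(2, Mul(-2, u))), -5) = Mul(Add(-8, Mul(8, u)), -5) = Add(40, Mul(-40, u)))
Add(Add(76, Mul(-1, -63)), Mul(-36, Function('v')(1, -3))) = Add(Add(76, Mul(-1, -63)), Mul(-36, Add(40, Mul(-40, -3)))) = Add(Add(76, 63), Mul(-36, Add(40, 120))) = Add(139, Mul(-36, 160)) = Add(139, -5760) = -5621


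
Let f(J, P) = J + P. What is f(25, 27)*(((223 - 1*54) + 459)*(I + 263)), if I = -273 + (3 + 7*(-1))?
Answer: -457184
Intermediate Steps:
I = -277 (I = -273 + (3 - 7) = -273 - 4 = -277)
f(25, 27)*(((223 - 1*54) + 459)*(I + 263)) = (25 + 27)*(((223 - 1*54) + 459)*(-277 + 263)) = 52*(((223 - 54) + 459)*(-14)) = 52*((169 + 459)*(-14)) = 52*(628*(-14)) = 52*(-8792) = -457184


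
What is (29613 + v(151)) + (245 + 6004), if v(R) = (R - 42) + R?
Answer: 36122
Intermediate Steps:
v(R) = -42 + 2*R (v(R) = (-42 + R) + R = -42 + 2*R)
(29613 + v(151)) + (245 + 6004) = (29613 + (-42 + 2*151)) + (245 + 6004) = (29613 + (-42 + 302)) + 6249 = (29613 + 260) + 6249 = 29873 + 6249 = 36122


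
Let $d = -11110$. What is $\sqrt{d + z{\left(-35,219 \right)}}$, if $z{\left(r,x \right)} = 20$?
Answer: $i \sqrt{11090} \approx 105.31 i$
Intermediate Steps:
$\sqrt{d + z{\left(-35,219 \right)}} = \sqrt{-11110 + 20} = \sqrt{-11090} = i \sqrt{11090}$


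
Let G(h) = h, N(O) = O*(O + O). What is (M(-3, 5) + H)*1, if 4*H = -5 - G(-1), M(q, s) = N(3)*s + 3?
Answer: 92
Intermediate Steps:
N(O) = 2*O² (N(O) = O*(2*O) = 2*O²)
M(q, s) = 3 + 18*s (M(q, s) = (2*3²)*s + 3 = (2*9)*s + 3 = 18*s + 3 = 3 + 18*s)
H = -1 (H = (-5 - 1*(-1))/4 = (-5 + 1)/4 = (¼)*(-4) = -1)
(M(-3, 5) + H)*1 = ((3 + 18*5) - 1)*1 = ((3 + 90) - 1)*1 = (93 - 1)*1 = 92*1 = 92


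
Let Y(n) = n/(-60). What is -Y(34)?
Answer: 17/30 ≈ 0.56667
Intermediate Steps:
Y(n) = -n/60 (Y(n) = n*(-1/60) = -n/60)
-Y(34) = -(-1)*34/60 = -1*(-17/30) = 17/30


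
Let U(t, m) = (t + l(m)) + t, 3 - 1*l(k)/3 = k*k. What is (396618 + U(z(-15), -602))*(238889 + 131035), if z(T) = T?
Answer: -255475063260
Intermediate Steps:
l(k) = 9 - 3*k**2 (l(k) = 9 - 3*k*k = 9 - 3*k**2)
U(t, m) = 9 - 3*m**2 + 2*t (U(t, m) = (t + (9 - 3*m**2)) + t = (9 + t - 3*m**2) + t = 9 - 3*m**2 + 2*t)
(396618 + U(z(-15), -602))*(238889 + 131035) = (396618 + (9 - 3*(-602)**2 + 2*(-15)))*(238889 + 131035) = (396618 + (9 - 3*362404 - 30))*369924 = (396618 + (9 - 1087212 - 30))*369924 = (396618 - 1087233)*369924 = -690615*369924 = -255475063260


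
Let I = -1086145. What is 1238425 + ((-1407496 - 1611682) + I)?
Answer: -2866898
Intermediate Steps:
1238425 + ((-1407496 - 1611682) + I) = 1238425 + ((-1407496 - 1611682) - 1086145) = 1238425 + (-3019178 - 1086145) = 1238425 - 4105323 = -2866898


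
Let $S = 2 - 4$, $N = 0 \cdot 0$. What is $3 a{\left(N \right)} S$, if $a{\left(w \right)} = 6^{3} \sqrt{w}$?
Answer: $0$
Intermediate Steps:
$N = 0$
$S = -2$
$a{\left(w \right)} = 216 \sqrt{w}$
$3 a{\left(N \right)} S = 3 \cdot 216 \sqrt{0} \left(-2\right) = 3 \cdot 216 \cdot 0 \left(-2\right) = 3 \cdot 0 \left(-2\right) = 0 \left(-2\right) = 0$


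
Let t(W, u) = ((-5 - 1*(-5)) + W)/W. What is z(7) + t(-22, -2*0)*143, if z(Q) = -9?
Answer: 134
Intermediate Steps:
t(W, u) = 1 (t(W, u) = ((-5 + 5) + W)/W = (0 + W)/W = W/W = 1)
z(7) + t(-22, -2*0)*143 = -9 + 1*143 = -9 + 143 = 134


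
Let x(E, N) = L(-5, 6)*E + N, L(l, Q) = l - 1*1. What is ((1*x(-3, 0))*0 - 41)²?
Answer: 1681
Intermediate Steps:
L(l, Q) = -1 + l (L(l, Q) = l - 1 = -1 + l)
x(E, N) = N - 6*E (x(E, N) = (-1 - 5)*E + N = -6*E + N = N - 6*E)
((1*x(-3, 0))*0 - 41)² = ((1*(0 - 6*(-3)))*0 - 41)² = ((1*(0 + 18))*0 - 41)² = ((1*18)*0 - 41)² = (18*0 - 41)² = (0 - 41)² = (-41)² = 1681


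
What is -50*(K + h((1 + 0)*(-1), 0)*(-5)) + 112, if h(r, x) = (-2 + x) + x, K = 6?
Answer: -688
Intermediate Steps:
h(r, x) = -2 + 2*x
-50*(K + h((1 + 0)*(-1), 0)*(-5)) + 112 = -50*(6 + (-2 + 2*0)*(-5)) + 112 = -50*(6 + (-2 + 0)*(-5)) + 112 = -50*(6 - 2*(-5)) + 112 = -50*(6 + 10) + 112 = -50*16 + 112 = -800 + 112 = -688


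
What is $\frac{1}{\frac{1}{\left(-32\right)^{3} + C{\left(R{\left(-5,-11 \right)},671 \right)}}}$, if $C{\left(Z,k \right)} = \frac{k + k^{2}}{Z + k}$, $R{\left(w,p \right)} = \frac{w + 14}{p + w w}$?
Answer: $- \frac{301804736}{9403} \approx -32097.0$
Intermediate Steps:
$R{\left(w,p \right)} = \frac{14 + w}{p + w^{2}}$
$C{\left(Z,k \right)} = \frac{k + k^{2}}{Z + k}$
$\frac{1}{\frac{1}{\left(-32\right)^{3} + C{\left(R{\left(-5,-11 \right)},671 \right)}}} = \frac{1}{\frac{1}{\left(-32\right)^{3} + \frac{671 \left(1 + 671\right)}{\frac{14 - 5}{-11 + \left(-5\right)^{2}} + 671}}} = \frac{1}{\frac{1}{-32768 + 671 \frac{1}{\frac{1}{-11 + 25} \cdot 9 + 671} \cdot 672}} = \frac{1}{\frac{1}{-32768 + 671 \frac{1}{\frac{1}{14} \cdot 9 + 671} \cdot 672}} = \frac{1}{\frac{1}{-32768 + 671 \frac{1}{\frac{9}{14} + 671} \cdot 672}} = \frac{1}{\frac{1}{-32768 + 671 \frac{1}{\frac{9403}{14}} \cdot 672}} = \frac{1}{\frac{1}{-32768 + 671 \cdot \frac{14}{9403} \cdot 672}} = \frac{1}{\frac{1}{-32768 + \frac{6312768}{9403}}} = \frac{1}{\frac{1}{- \frac{301804736}{9403}}} = \frac{1}{- \frac{9403}{301804736}} = - \frac{301804736}{9403}$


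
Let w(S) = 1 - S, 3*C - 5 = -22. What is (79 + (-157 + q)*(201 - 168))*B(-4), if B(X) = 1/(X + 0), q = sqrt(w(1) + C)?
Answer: 2551/2 - 11*I*sqrt(51)/4 ≈ 1275.5 - 19.639*I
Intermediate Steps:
C = -17/3 (C = 5/3 + (1/3)*(-22) = 5/3 - 22/3 = -17/3 ≈ -5.6667)
q = I*sqrt(51)/3 (q = sqrt((1 - 1*1) - 17/3) = sqrt((1 - 1) - 17/3) = sqrt(0 - 17/3) = sqrt(-17/3) = I*sqrt(51)/3 ≈ 2.3805*I)
B(X) = 1/X
(79 + (-157 + q)*(201 - 168))*B(-4) = (79 + (-157 + I*sqrt(51)/3)*(201 - 168))/(-4) = (79 + (-157 + I*sqrt(51)/3)*33)*(-1/4) = (79 + (-5181 + 11*I*sqrt(51)))*(-1/4) = (-5102 + 11*I*sqrt(51))*(-1/4) = 2551/2 - 11*I*sqrt(51)/4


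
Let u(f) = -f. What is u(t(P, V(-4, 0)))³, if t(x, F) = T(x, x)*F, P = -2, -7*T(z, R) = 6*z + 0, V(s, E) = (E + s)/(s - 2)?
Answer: -512/343 ≈ -1.4927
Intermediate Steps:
V(s, E) = (E + s)/(-2 + s)
T(z, R) = -6*z/7 (T(z, R) = -(6*z + 0)/7 = -6*z/7)
t(x, F) = -6*F*x/7 (t(x, F) = (-6*x/7)*F = -6*F*x/7)
u(t(P, V(-4, 0)))³ = (-(-6)*(0 - 4)/(-2 - 4)*(-2)/7)³ = (-(-6)*-4/(-6)*(-2)/7)³ = (-(-6)*(-⅙*(-4))*(-2)/7)³ = (-(-6)*2*(-2)/(7*3))³ = (-1*8/7)³ = (-8/7)³ = -512/343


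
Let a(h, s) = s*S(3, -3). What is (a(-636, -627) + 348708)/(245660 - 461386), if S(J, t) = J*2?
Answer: -24639/15409 ≈ -1.5990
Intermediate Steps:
S(J, t) = 2*J
a(h, s) = 6*s (a(h, s) = s*(2*3) = s*6 = 6*s)
(a(-636, -627) + 348708)/(245660 - 461386) = (6*(-627) + 348708)/(245660 - 461386) = (-3762 + 348708)/(-215726) = 344946*(-1/215726) = -24639/15409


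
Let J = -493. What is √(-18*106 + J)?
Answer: 49*I ≈ 49.0*I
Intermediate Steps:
√(-18*106 + J) = √(-18*106 - 493) = √(-1908 - 493) = √(-2401) = 49*I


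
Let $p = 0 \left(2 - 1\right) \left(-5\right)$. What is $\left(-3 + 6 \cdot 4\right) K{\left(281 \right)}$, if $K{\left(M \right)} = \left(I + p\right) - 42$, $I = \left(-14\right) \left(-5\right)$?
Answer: $588$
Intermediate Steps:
$I = 70$
$p = 0$ ($p = 0 \left(2 - 1\right) \left(-5\right) = 0 \cdot 1 \left(-5\right) = 0 \left(-5\right) = 0$)
$K{\left(M \right)} = 28$ ($K{\left(M \right)} = \left(70 + 0\right) - 42 = 70 - 42 = 28$)
$\left(-3 + 6 \cdot 4\right) K{\left(281 \right)} = \left(-3 + 6 \cdot 4\right) 28 = \left(-3 + 24\right) 28 = 21 \cdot 28 = 588$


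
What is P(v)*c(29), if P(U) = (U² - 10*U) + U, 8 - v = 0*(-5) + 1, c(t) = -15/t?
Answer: 210/29 ≈ 7.2414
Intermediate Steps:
v = 7 (v = 8 - (0*(-5) + 1) = 8 - (0 + 1) = 8 - 1*1 = 8 - 1 = 7)
P(U) = U² - 9*U
P(v)*c(29) = (7*(-9 + 7))*(-15/29) = (7*(-2))*(-15*1/29) = -14*(-15/29) = 210/29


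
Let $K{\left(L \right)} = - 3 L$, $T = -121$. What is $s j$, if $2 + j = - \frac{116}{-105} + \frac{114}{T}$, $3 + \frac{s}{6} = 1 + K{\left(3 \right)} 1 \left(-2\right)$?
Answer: $- \frac{747008}{4235} \approx -176.39$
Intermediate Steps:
$s = 96$ ($s = -18 + 6 \left(1 + \left(-3\right) 3 \cdot 1 \left(-2\right)\right) = -18 + 6 \left(1 - -18\right) = -18 + 6 \left(1 + 18\right) = -18 + 6 \cdot 19 = -18 + 114 = 96$)
$j = - \frac{23344}{12705}$ ($j = -2 + \left(- \frac{116}{-105} + \frac{114}{-121}\right) = -2 + \left(\left(-116\right) \left(- \frac{1}{105}\right) + 114 \left(- \frac{1}{121}\right)\right) = -2 + \left(\frac{116}{105} - \frac{114}{121}\right) = -2 + \frac{2066}{12705} = - \frac{23344}{12705} \approx -1.8374$)
$s j = 96 \left(- \frac{23344}{12705}\right) = - \frac{747008}{4235}$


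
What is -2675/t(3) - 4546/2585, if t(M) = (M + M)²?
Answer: -7078531/93060 ≈ -76.064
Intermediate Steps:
t(M) = 4*M² (t(M) = (2*M)² = 4*M²)
-2675/t(3) - 4546/2585 = -2675/(4*3²) - 4546/2585 = -2675/(4*9) - 4546*1/2585 = -2675/36 - 4546/2585 = -7078531/93060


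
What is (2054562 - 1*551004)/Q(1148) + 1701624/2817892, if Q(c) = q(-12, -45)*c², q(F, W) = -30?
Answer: 53605823319/94737529040 ≈ 0.56583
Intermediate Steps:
Q(c) = -30*c²
(2054562 - 1*551004)/Q(1148) + 1701624/2817892 = (2054562 - 1*551004)/((-30*1148²)) + 1701624/2817892 = (2054562 - 551004)/((-30*1317904)) + 1701624*(1/2817892) = 1503558/(-39537120) + 425406/704473 = 1503558*(-1/39537120) + 425406/704473 = -35799/941360 + 425406/704473 = 53605823319/94737529040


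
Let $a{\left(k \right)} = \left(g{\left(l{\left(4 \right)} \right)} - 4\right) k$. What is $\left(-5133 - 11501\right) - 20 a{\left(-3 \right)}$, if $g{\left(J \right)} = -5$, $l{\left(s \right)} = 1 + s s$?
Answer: $-17174$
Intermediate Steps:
$l{\left(s \right)} = 1 + s^{2}$
$a{\left(k \right)} = - 9 k$ ($a{\left(k \right)} = \left(-5 - 4\right) k = - 9 k$)
$\left(-5133 - 11501\right) - 20 a{\left(-3 \right)} = \left(-5133 - 11501\right) - 20 \left(\left(-9\right) \left(-3\right)\right) = -16634 - 540 = -17174$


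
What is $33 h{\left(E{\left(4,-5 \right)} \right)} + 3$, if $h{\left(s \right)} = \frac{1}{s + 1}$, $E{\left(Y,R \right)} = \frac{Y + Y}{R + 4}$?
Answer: $- \frac{12}{7} \approx -1.7143$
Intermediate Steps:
$E{\left(Y,R \right)} = \frac{2 Y}{4 + R}$
$h{\left(s \right)} = \frac{1}{1 + s}$
$33 h{\left(E{\left(4,-5 \right)} \right)} + 3 = \frac{33}{1 + 2 \cdot 4 \frac{1}{4 - 5}} + 3 = \frac{33}{1 + 2 \cdot 4 \frac{1}{-1}} + 3 = \frac{33}{1 + 2 \cdot 4 \left(-1\right)} + 3 = \frac{33}{1 - 8} + 3 = \frac{33}{-7} + 3 = 33 \left(- \frac{1}{7}\right) + 3 = - \frac{33}{7} + 3 = - \frac{12}{7}$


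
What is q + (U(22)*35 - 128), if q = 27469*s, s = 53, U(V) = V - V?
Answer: 1455729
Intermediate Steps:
U(V) = 0
q = 1455857 (q = 27469*53 = 1455857)
q + (U(22)*35 - 128) = 1455857 + (0*35 - 128) = 1455857 + (0 - 128) = 1455857 - 128 = 1455729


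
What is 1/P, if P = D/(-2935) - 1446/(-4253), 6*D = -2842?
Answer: 37447665/18775543 ≈ 1.9945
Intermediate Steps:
D = -1421/3 (D = (1/6)*(-2842) = -1421/3 ≈ -473.67)
P = 18775543/37447665 (P = -1421/3/(-2935) - 1446/(-4253) = -1421/3*(-1/2935) - 1446*(-1/4253) = 1421/8805 + 1446/4253 = 18775543/37447665 ≈ 0.50138)
1/P = 1/(18775543/37447665) = 37447665/18775543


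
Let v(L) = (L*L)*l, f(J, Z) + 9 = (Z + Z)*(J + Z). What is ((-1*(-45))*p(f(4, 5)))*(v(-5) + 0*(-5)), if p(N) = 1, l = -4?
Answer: -4500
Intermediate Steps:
f(J, Z) = -9 + 2*Z*(J + Z) (f(J, Z) = -9 + (Z + Z)*(J + Z) = -9 + (2*Z)*(J + Z) = -9 + 2*Z*(J + Z))
v(L) = -4*L² (v(L) = (L*L)*(-4) = L²*(-4) = -4*L²)
((-1*(-45))*p(f(4, 5)))*(v(-5) + 0*(-5)) = (-1*(-45)*1)*(-4*(-5)² + 0*(-5)) = (45*1)*(-4*25 + 0) = 45*(-100 + 0) = 45*(-100) = -4500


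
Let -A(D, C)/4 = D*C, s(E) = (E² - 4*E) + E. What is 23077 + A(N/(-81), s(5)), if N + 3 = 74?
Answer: 1872077/81 ≈ 23112.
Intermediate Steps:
N = 71 (N = -3 + 74 = 71)
s(E) = E² - 3*E
A(D, C) = -4*C*D (A(D, C) = -4*D*C = -4*C*D)
23077 + A(N/(-81), s(5)) = 23077 - 4*5*(-3 + 5)*71/(-81) = 23077 - 4*5*2*71*(-1/81) = 23077 - 4*10*(-71/81) = 23077 + 2840/81 = 1872077/81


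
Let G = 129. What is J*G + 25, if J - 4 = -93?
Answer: -11456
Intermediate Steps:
J = -89 (J = 4 - 93 = -89)
J*G + 25 = -89*129 + 25 = -11481 + 25 = -11456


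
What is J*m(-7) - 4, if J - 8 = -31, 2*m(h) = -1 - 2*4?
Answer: 199/2 ≈ 99.500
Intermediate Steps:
m(h) = -9/2 (m(h) = (-1 - 2*4)/2 = (-1 - 1*8)/2 = (-1 - 8)/2 = (1/2)*(-9) = -9/2)
J = -23 (J = 8 - 31 = -23)
J*m(-7) - 4 = -23*(-9/2) - 4 = 207/2 - 4 = 199/2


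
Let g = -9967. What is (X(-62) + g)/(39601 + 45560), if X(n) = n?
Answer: -3343/28387 ≈ -0.11777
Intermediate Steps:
(X(-62) + g)/(39601 + 45560) = (-62 - 9967)/(39601 + 45560) = -10029/85161 = -10029*1/85161 = -3343/28387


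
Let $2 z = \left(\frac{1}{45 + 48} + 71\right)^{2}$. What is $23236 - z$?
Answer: $\frac{179161756}{8649} \approx 20715.0$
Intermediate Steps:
$z = \frac{21806408}{8649}$ ($z = \frac{\left(\frac{1}{45 + 48} + 71\right)^{2}}{2} = \frac{\left(\frac{1}{93} + 71\right)^{2}}{2} = \frac{\left(\frac{6604}{93}\right)^{2}}{2} = \frac{1}{2} \cdot \frac{43612816}{8649} = \frac{21806408}{8649} \approx 2521.3$)
$23236 - z = 23236 - \frac{21806408}{8649} = \frac{179161756}{8649}$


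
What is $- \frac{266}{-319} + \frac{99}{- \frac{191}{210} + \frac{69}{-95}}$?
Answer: $- \frac{124272008}{2082113} \approx -59.686$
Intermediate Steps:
$- \frac{266}{-319} + \frac{99}{- \frac{191}{210} + \frac{69}{-95}} = \left(-266\right) \left(- \frac{1}{319}\right) + \frac{99}{\left(-191\right) \frac{1}{210} + 69 \left(- \frac{1}{95}\right)} = \frac{266}{319} + \frac{99}{- \frac{191}{210} - \frac{69}{95}} = \frac{266}{319} + \frac{99}{- \frac{6527}{3990}} = \frac{266}{319} + 99 \left(- \frac{3990}{6527}\right) = \frac{266}{319} - \frac{395010}{6527} = - \frac{124272008}{2082113}$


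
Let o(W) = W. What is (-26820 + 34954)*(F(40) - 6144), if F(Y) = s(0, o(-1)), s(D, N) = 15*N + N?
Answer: -50105440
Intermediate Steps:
s(D, N) = 16*N
F(Y) = -16 (F(Y) = 16*(-1) = -16)
(-26820 + 34954)*(F(40) - 6144) = (-26820 + 34954)*(-16 - 6144) = 8134*(-6160) = -50105440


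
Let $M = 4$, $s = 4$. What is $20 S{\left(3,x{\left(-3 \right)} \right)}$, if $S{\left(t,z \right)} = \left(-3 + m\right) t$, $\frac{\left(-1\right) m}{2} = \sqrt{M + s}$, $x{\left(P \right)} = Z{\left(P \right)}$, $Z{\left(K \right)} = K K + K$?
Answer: $-180 - 240 \sqrt{2} \approx -519.41$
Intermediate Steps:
$Z{\left(K \right)} = K + K^{2}$ ($Z{\left(K \right)} = K^{2} + K = K + K^{2}$)
$x{\left(P \right)} = P \left(1 + P\right)$
$m = - 4 \sqrt{2}$ ($m = - 2 \sqrt{4 + 4} = - 2 \sqrt{8} = - 2 \cdot 2 \sqrt{2} = - 4 \sqrt{2} \approx -5.6569$)
$S{\left(t,z \right)} = t \left(-3 - 4 \sqrt{2}\right)$ ($S{\left(t,z \right)} = \left(-3 - 4 \sqrt{2}\right) t = t \left(-3 - 4 \sqrt{2}\right)$)
$20 S{\left(3,x{\left(-3 \right)} \right)} = 20 \left(\left(-1\right) 3 \left(3 + 4 \sqrt{2}\right)\right) = 20 \left(-9 - 12 \sqrt{2}\right) = -180 - 240 \sqrt{2}$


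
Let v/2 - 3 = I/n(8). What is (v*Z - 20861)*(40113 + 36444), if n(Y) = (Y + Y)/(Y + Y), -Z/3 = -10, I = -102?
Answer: -2051804157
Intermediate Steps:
Z = 30 (Z = -3*(-10) = 30)
n(Y) = 1 (n(Y) = (2*Y)/((2*Y)) = (2*Y)*(1/(2*Y)) = 1)
v = -198 (v = 6 + 2*(-102/1) = 6 + 2*(-102*1) = 6 + 2*(-102) = 6 - 204 = -198)
(v*Z - 20861)*(40113 + 36444) = (-198*30 - 20861)*(40113 + 36444) = (-5940 - 20861)*76557 = -26801*76557 = -2051804157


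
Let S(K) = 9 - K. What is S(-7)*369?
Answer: 5904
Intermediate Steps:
S(-7)*369 = (9 - 1*(-7))*369 = (9 + 7)*369 = 16*369 = 5904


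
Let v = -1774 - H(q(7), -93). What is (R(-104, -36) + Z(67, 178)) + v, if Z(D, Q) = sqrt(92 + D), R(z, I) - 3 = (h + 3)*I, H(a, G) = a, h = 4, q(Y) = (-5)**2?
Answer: -2048 + sqrt(159) ≈ -2035.4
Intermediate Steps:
q(Y) = 25
R(z, I) = 3 + 7*I (R(z, I) = 3 + (4 + 3)*I = 3 + 7*I)
v = -1799 (v = -1774 - 1*25 = -1774 - 25 = -1799)
(R(-104, -36) + Z(67, 178)) + v = ((3 + 7*(-36)) + sqrt(92 + 67)) - 1799 = ((3 - 252) + sqrt(159)) - 1799 = (-249 + sqrt(159)) - 1799 = -2048 + sqrt(159)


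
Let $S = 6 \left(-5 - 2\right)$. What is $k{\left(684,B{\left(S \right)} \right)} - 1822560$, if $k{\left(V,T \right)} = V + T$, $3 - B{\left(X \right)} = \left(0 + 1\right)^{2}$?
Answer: $-1821874$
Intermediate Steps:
$S = -42$ ($S = 6 \left(-7\right) = -42$)
$B{\left(X \right)} = 2$ ($B{\left(X \right)} = 3 - \left(0 + 1\right)^{2} = 3 - 1^{2} = 3 - 1 = 2$)
$k{\left(V,T \right)} = T + V$
$k{\left(684,B{\left(S \right)} \right)} - 1822560 = \left(2 + 684\right) - 1822560 = 686 - 1822560 = -1821874$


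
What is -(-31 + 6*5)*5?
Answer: 5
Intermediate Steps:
-(-31 + 6*5)*5 = -(-31 + 30)*5 = -(-1)*5 = -1*(-5) = 5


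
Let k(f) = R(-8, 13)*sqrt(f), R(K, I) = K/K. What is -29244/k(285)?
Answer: -9748*sqrt(285)/95 ≈ -1732.3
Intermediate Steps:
R(K, I) = 1
k(f) = sqrt(f) (k(f) = 1*sqrt(f) = sqrt(f))
-29244/k(285) = -29244*sqrt(285)/285 = -9748*sqrt(285)/95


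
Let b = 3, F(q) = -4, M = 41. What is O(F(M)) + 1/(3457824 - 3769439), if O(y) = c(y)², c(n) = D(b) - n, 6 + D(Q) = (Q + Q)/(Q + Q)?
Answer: 311614/311615 ≈ 1.0000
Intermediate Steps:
D(Q) = -5 (D(Q) = -6 + (Q + Q)/(Q + Q) = -6 + (2*Q)/((2*Q)) = -6 + (2*Q)*(1/(2*Q)) = -6 + 1 = -5)
c(n) = -5 - n
O(y) = (-5 - y)²
O(F(M)) + 1/(3457824 - 3769439) = (5 - 4)² + 1/(3457824 - 3769439) = 1² + 1/(-311615) = 1 - 1/311615 = 311614/311615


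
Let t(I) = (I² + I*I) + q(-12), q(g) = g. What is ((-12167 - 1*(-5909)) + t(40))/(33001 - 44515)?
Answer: 1535/5757 ≈ 0.26663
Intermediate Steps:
t(I) = -12 + 2*I² (t(I) = (I² + I*I) - 12 = (I² + I²) - 12 = 2*I² - 12 = -12 + 2*I²)
((-12167 - 1*(-5909)) + t(40))/(33001 - 44515) = ((-12167 - 1*(-5909)) + (-12 + 2*40²))/(33001 - 44515) = ((-12167 + 5909) + (-12 + 2*1600))/(-11514) = (-6258 + (-12 + 3200))*(-1/11514) = (-6258 + 3188)*(-1/11514) = -3070*(-1/11514) = 1535/5757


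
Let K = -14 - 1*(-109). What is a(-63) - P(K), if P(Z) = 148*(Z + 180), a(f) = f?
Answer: -40763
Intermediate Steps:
K = 95 (K = -14 + 109 = 95)
P(Z) = 26640 + 148*Z (P(Z) = 148*(180 + Z) = 26640 + 148*Z)
a(-63) - P(K) = -63 - (26640 + 148*95) = -63 - (26640 + 14060) = -63 - 1*40700 = -63 - 40700 = -40763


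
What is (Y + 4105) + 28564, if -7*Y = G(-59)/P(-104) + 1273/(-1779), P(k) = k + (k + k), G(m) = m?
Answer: 6044301619/185016 ≈ 32669.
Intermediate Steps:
P(k) = 3*k (P(k) = k + 2*k = 3*k)
Y = 13915/185016 (Y = -(-59/(3*(-104)) + 1273/(-1779))/7 = -(-59/(-312) + 1273*(-1/1779))/7 = -(-59*(-1/312) - 1273/1779)/7 = -(59/312 - 1273/1779)/7 = -⅐*(-97405/185016) = 13915/185016 ≈ 0.075210)
(Y + 4105) + 28564 = (13915/185016 + 4105) + 28564 = 759504595/185016 + 28564 = 6044301619/185016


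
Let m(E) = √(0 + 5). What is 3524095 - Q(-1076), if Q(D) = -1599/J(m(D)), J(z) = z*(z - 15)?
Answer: 775299301/220 - 4797*√5/220 ≈ 3.5240e+6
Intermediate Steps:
m(E) = √5
J(z) = z*(-15 + z)
Q(D) = -1599*√5/(5*(-15 + √5))
3524095 - Q(-1076) = 3524095 - (1599/220 + 4797*√5/220) = 3524095 + (-1599/220 - 4797*√5/220) = 775299301/220 - 4797*√5/220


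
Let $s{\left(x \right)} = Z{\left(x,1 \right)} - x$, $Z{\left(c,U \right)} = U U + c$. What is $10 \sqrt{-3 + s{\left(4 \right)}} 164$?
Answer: $1640 i \sqrt{2} \approx 2319.3 i$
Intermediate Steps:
$Z{\left(c,U \right)} = c + U^{2}$ ($Z{\left(c,U \right)} = U^{2} + c = c + U^{2}$)
$s{\left(x \right)} = 1$ ($s{\left(x \right)} = \left(x + 1^{2}\right) - x = \left(x + 1\right) - x = \left(1 + x\right) - x = 1$)
$10 \sqrt{-3 + s{\left(4 \right)}} 164 = 10 \sqrt{-3 + 1} \cdot 164 = 10 \sqrt{-2} \cdot 164 = 10 i \sqrt{2} \cdot 164 = 10 \cdot 164 i \sqrt{2} = 1640 i \sqrt{2}$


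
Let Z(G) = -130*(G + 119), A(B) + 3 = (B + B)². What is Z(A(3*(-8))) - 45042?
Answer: -359642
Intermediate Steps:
A(B) = -3 + 4*B² (A(B) = -3 + (B + B)² = -3 + (2*B)² = -3 + 4*B²)
Z(G) = -15470 - 130*G (Z(G) = -130*(119 + G) = -15470 - 130*G)
Z(A(3*(-8))) - 45042 = (-15470 - 130*(-3 + 4*(3*(-8))²)) - 45042 = (-15470 - 130*(-3 + 4*(-24)²)) - 45042 = (-15470 - 130*(-3 + 4*576)) - 45042 = (-15470 - 130*(-3 + 2304)) - 45042 = (-15470 - 130*2301) - 45042 = (-15470 - 299130) - 45042 = -314600 - 45042 = -359642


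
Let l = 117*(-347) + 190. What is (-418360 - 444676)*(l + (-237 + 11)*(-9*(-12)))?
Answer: 55939404412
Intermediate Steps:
l = -40409 (l = -40599 + 190 = -40409)
(-418360 - 444676)*(l + (-237 + 11)*(-9*(-12))) = (-418360 - 444676)*(-40409 + (-237 + 11)*(-9*(-12))) = -863036*(-40409 - 226*108) = -863036*(-40409 - 24408) = -863036*(-64817) = 55939404412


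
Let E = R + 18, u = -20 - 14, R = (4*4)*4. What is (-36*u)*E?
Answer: 100368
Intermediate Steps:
R = 64 (R = 16*4 = 64)
u = -34
E = 82 (E = 64 + 18 = 82)
(-36*u)*E = -36*(-34)*82 = 1224*82 = 100368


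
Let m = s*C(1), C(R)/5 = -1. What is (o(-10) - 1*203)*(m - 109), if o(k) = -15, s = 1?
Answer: 24852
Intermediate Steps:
C(R) = -5 (C(R) = 5*(-1) = -5)
m = -5 (m = 1*(-5) = -5)
(o(-10) - 1*203)*(m - 109) = (-15 - 1*203)*(-5 - 109) = (-15 - 203)*(-114) = -218*(-114) = 24852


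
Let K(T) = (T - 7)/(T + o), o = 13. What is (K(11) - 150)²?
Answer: 808201/36 ≈ 22450.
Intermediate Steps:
K(T) = (-7 + T)/(13 + T) (K(T) = (T - 7)/(T + 13) = (-7 + T)/(13 + T))
(K(11) - 150)² = ((-7 + 11)/(13 + 11) - 150)² = (4/24 - 150)² = ((1/24)*4 - 150)² = (⅙ - 150)² = (-899/6)² = 808201/36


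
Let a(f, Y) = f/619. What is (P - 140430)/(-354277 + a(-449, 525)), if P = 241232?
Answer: -31198219/109648956 ≈ -0.28453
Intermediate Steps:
a(f, Y) = f/619 (a(f, Y) = f*(1/619) = f/619)
(P - 140430)/(-354277 + a(-449, 525)) = (241232 - 140430)/(-354277 + (1/619)*(-449)) = 100802/(-354277 - 449/619) = 100802/(-219297912/619) = 100802*(-619/219297912) = -31198219/109648956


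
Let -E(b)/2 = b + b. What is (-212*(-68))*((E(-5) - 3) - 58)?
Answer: -591056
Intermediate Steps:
E(b) = -4*b (E(b) = -2*(b + b) = -4*b)
(-212*(-68))*((E(-5) - 3) - 58) = (-212*(-68))*((-4*(-5) - 3) - 58) = 14416*((20 - 3) - 58) = 14416*(17 - 58) = 14416*(-41) = -591056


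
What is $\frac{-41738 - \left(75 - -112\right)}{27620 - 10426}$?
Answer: $- \frac{41925}{17194} \approx -2.4384$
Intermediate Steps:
$\frac{-41738 - \left(75 - -112\right)}{27620 - 10426} = \frac{-41738 - \left(75 + 112\right)}{17194} = \left(-41738 - 187\right) \frac{1}{17194} = \left(-41925\right) \frac{1}{17194} = - \frac{41925}{17194}$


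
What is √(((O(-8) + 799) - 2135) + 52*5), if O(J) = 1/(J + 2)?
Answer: I*√38742/6 ≈ 32.805*I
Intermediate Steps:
O(J) = 1/(2 + J)
√(((O(-8) + 799) - 2135) + 52*5) = √(((1/(2 - 8) + 799) - 2135) + 52*5) = √(((1/(-6) + 799) - 2135) + 260) = √(((-⅙ + 799) - 2135) + 260) = √((4793/6 - 2135) + 260) = √(-8017/6 + 260) = √(-6457/6) = I*√38742/6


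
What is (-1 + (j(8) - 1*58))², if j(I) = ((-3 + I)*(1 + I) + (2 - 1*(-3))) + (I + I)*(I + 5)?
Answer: 39601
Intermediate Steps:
j(I) = 5 + (1 + I)*(-3 + I) + 2*I*(5 + I) (j(I) = ((1 + I)*(-3 + I) + (2 + 3)) + (2*I)*(5 + I) = ((1 + I)*(-3 + I) + 5) + 2*I*(5 + I) = (5 + (1 + I)*(-3 + I)) + 2*I*(5 + I) = 5 + (1 + I)*(-3 + I) + 2*I*(5 + I))
(-1 + (j(8) - 1*58))² = (-1 + ((2 + 3*8² + 8*8) - 1*58))² = (-1 + ((2 + 3*64 + 64) - 58))² = (-1 + ((2 + 192 + 64) - 58))² = (-1 + (258 - 58))² = (-1 + 200)² = 199² = 39601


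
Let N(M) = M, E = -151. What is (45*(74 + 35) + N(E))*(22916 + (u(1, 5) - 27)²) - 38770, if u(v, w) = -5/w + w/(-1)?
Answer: 114081000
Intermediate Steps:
u(v, w) = -w - 5/w (u(v, w) = -5/w + w*(-1) = -5/w - w = -w - 5/w)
(45*(74 + 35) + N(E))*(22916 + (u(1, 5) - 27)²) - 38770 = (45*(74 + 35) - 151)*(22916 + ((-1*5 - 5/5) - 27)²) - 38770 = (45*109 - 151)*(22916 + ((-5 - 5*⅕) - 27)²) - 38770 = (4905 - 151)*(22916 + ((-5 - 1) - 27)²) - 38770 = 4754*(22916 + (-6 - 27)²) - 38770 = 4754*(22916 + (-33)²) - 38770 = 4754*(22916 + 1089) - 38770 = 4754*24005 - 38770 = 114119770 - 38770 = 114081000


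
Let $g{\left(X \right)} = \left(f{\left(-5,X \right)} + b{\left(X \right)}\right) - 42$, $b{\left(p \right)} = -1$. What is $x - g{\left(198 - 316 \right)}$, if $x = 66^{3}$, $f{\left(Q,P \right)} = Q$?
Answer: $287544$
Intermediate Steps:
$x = 287496$
$g{\left(X \right)} = -48$ ($g{\left(X \right)} = \left(-5 - 1\right) - 42 = -6 - 42 = -48$)
$x - g{\left(198 - 316 \right)} = 287496 - -48 = 287496 + 48 = 287544$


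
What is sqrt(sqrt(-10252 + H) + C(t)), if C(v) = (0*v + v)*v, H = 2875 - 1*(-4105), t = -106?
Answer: sqrt(11236 + 2*I*sqrt(818)) ≈ 106.0 + 0.2698*I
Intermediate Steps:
H = 6980 (H = 2875 + 4105 = 6980)
C(v) = v**2 (C(v) = (0 + v)*v = v*v = v**2)
sqrt(sqrt(-10252 + H) + C(t)) = sqrt(sqrt(-10252 + 6980) + (-106)**2) = sqrt(sqrt(-3272) + 11236) = sqrt(2*I*sqrt(818) + 11236) = sqrt(11236 + 2*I*sqrt(818))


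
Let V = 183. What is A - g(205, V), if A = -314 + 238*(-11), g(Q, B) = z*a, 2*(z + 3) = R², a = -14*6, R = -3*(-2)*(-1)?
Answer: -1672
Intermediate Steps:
R = -6 (R = 6*(-1) = -6)
a = -84
z = 15 (z = -3 + (½)*(-6)² = -3 + (½)*36 = -3 + 18 = 15)
g(Q, B) = -1260 (g(Q, B) = 15*(-84) = -1260)
A = -2932 (A = -314 - 2618 = -2932)
A - g(205, V) = -2932 - 1*(-1260) = -2932 + 1260 = -1672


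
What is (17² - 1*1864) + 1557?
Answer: -18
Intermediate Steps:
(17² - 1*1864) + 1557 = (289 - 1864) + 1557 = -1575 + 1557 = -18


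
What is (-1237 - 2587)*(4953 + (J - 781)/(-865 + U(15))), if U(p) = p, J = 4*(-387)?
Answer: -473768744/25 ≈ -1.8951e+7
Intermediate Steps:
J = -1548
(-1237 - 2587)*(4953 + (J - 781)/(-865 + U(15))) = (-1237 - 2587)*(4953 + (-1548 - 781)/(-865 + 15)) = -3824*(4953 - 2329/(-850)) = -3824*(4953 - 2329*(-1/850)) = -3824*(4953 + 137/50) = -3824*247787/50 = -473768744/25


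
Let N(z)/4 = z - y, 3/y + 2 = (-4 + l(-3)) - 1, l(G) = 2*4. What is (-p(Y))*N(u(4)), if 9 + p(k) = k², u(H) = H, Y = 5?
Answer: -64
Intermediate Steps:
p(k) = -9 + k²
l(G) = 8
y = 3 (y = 3/(-2 + ((-4 + 8) - 1)) = 3/(-2 + (4 - 1)) = 3/(-2 + 3) = 3/1 = 3*1 = 3)
N(z) = -12 + 4*z (N(z) = 4*(z - 1*3) = 4*(z - 3) = 4*(-3 + z) = -12 + 4*z)
(-p(Y))*N(u(4)) = (-(-9 + 5²))*(-12 + 4*4) = (-(-9 + 25))*(-12 + 16) = -1*16*4 = -16*4 = -64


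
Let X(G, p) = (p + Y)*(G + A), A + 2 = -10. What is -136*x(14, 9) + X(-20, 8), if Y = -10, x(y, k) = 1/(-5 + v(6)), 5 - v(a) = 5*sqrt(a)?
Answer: 64 + 68*sqrt(6)/15 ≈ 75.104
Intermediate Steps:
v(a) = 5 - 5*sqrt(a)
A = -12 (A = -2 - 10 = -12)
x(y, k) = -sqrt(6)/30 (x(y, k) = 1/(-5 + (5 - 5*sqrt(6))) = 1/(-5*sqrt(6)) = -sqrt(6)/30)
X(G, p) = (-12 + G)*(-10 + p) (X(G, p) = (p - 10)*(G - 12) = (-10 + p)*(-12 + G) = (-12 + G)*(-10 + p))
-136*x(14, 9) + X(-20, 8) = -(-68)*sqrt(6)/15 + (120 - 12*8 - 10*(-20) - 20*8) = 68*sqrt(6)/15 + (120 - 96 + 200 - 160) = 68*sqrt(6)/15 + 64 = 64 + 68*sqrt(6)/15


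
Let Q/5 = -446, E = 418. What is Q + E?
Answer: -1812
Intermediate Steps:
Q = -2230 (Q = 5*(-446) = -2230)
Q + E = -2230 + 418 = -1812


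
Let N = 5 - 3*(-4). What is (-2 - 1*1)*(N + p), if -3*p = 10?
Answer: -41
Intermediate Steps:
p = -10/3 (p = -⅓*10 = -10/3 ≈ -3.3333)
N = 17 (N = 5 + 12 = 17)
(-2 - 1*1)*(N + p) = (-2 - 1*1)*(17 - 10/3) = (-2 - 1)*(41/3) = -3*41/3 = -41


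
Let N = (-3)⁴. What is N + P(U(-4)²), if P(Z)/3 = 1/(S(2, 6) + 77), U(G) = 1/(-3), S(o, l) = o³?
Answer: 6888/85 ≈ 81.035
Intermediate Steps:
U(G) = -⅓ (U(G) = 1*(-⅓) = -⅓)
N = 81
P(Z) = 3/85 (P(Z) = 3/(2³ + 77) = 3/(8 + 77) = 3/85)
N + P(U(-4)²) = 81 + 3/85 = 6888/85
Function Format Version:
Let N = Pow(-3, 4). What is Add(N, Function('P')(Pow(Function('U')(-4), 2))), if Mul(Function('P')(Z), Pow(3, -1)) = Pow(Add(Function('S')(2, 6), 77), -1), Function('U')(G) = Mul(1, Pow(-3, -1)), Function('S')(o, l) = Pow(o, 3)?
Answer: Rational(6888, 85) ≈ 81.035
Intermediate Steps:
Function('U')(G) = Rational(-1, 3) (Function('U')(G) = Mul(1, Rational(-1, 3)) = Rational(-1, 3))
N = 81
Function('P')(Z) = Rational(3, 85) (Function('P')(Z) = Mul(3, Pow(Add(Pow(2, 3), 77), -1)) = Mul(3, Pow(Add(8, 77), -1)) = Mul(3, Pow(85, -1)) = Mul(3, Rational(1, 85)) = Rational(3, 85))
Add(N, Function('P')(Pow(Function('U')(-4), 2))) = Add(81, Rational(3, 85)) = Rational(6888, 85)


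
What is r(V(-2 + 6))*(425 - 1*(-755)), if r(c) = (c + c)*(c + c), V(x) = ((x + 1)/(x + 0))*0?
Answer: 0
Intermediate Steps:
V(x) = 0 (V(x) = ((1 + x)/x)*0 = 0)
r(c) = 4*c**2 (r(c) = (2*c)*(2*c) = 4*c**2)
r(V(-2 + 6))*(425 - 1*(-755)) = (4*0**2)*(425 - 1*(-755)) = (4*0)*(425 + 755) = 0*1180 = 0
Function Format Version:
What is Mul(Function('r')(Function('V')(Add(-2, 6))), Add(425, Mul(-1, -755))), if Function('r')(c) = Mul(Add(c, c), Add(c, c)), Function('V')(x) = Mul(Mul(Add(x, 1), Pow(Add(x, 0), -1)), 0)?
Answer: 0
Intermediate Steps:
Function('V')(x) = 0 (Function('V')(x) = Mul(Mul(Add(1, x), Pow(x, -1)), 0) = Mul(Mul(Pow(x, -1), Add(1, x)), 0) = 0)
Function('r')(c) = Mul(4, Pow(c, 2)) (Function('r')(c) = Mul(Mul(2, c), Mul(2, c)) = Mul(4, Pow(c, 2)))
Mul(Function('r')(Function('V')(Add(-2, 6))), Add(425, Mul(-1, -755))) = Mul(Mul(4, Pow(0, 2)), Add(425, Mul(-1, -755))) = Mul(Mul(4, 0), Add(425, 755)) = Mul(0, 1180) = 0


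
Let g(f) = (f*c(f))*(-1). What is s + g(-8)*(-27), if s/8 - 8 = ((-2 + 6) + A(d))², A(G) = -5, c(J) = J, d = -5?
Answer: 1800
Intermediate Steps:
s = 72 (s = 64 + 8*((-2 + 6) - 5)² = 64 + 8*(4 - 5)² = 64 + 8*(-1)² = 64 + 8*1 = 64 + 8 = 72)
g(f) = -f² (g(f) = (f*f)*(-1) = f²*(-1) = -f²)
s + g(-8)*(-27) = 72 - 1*(-8)²*(-27) = 72 - 1*64*(-27) = 72 - 64*(-27) = 72 + 1728 = 1800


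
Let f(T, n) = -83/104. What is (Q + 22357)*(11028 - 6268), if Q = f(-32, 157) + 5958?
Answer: 1752082815/13 ≈ 1.3478e+8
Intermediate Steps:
f(T, n) = -83/104 (f(T, n) = -83*1/104 = -83/104)
Q = 619549/104 (Q = -83/104 + 5958 = 619549/104 ≈ 5957.2)
(Q + 22357)*(11028 - 6268) = (619549/104 + 22357)*(11028 - 6268) = (2944677/104)*4760 = 1752082815/13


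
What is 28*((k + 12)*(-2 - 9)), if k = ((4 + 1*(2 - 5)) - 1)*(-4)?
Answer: -3696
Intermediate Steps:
k = 0 (k = ((4 + 1*(-3)) - 1)*(-4) = ((4 - 3) - 1)*(-4) = (1 - 1)*(-4) = 0*(-4) = 0)
28*((k + 12)*(-2 - 9)) = 28*((0 + 12)*(-2 - 9)) = 28*(12*(-11)) = 28*(-132) = -3696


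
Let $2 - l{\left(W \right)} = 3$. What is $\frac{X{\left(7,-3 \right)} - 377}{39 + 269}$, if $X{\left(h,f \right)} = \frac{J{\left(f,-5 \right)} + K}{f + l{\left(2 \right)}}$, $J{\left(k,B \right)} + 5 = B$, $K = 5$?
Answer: $- \frac{1503}{1232} \approx -1.22$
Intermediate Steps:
$J{\left(k,B \right)} = -5 + B$
$l{\left(W \right)} = -1$ ($l{\left(W \right)} = 2 - 3 = -1$)
$X{\left(h,f \right)} = - \frac{5}{-1 + f}$ ($X{\left(h,f \right)} = \frac{\left(-5 - 5\right) + 5}{f - 1} = \frac{-10 + 5}{-1 + f} = - \frac{5}{-1 + f}$)
$\frac{X{\left(7,-3 \right)} - 377}{39 + 269} = \frac{- \frac{5}{-1 - 3} - 377}{39 + 269} = \frac{- \frac{5}{-4} - 377}{308} = \left(\left(-5\right) \left(- \frac{1}{4}\right) - 377\right) \frac{1}{308} = \left(\frac{5}{4} - 377\right) \frac{1}{308} = \left(- \frac{1503}{4}\right) \frac{1}{308} = - \frac{1503}{1232}$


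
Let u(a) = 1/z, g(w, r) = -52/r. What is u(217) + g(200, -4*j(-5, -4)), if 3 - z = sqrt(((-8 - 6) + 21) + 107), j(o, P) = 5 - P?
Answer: 446/315 - sqrt(114)/105 ≈ 1.3142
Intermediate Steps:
z = 3 - sqrt(114) (z = 3 - sqrt(((-8 - 6) + 21) + 107) = 3 - sqrt((-14 + 21) + 107) = 3 - sqrt(7 + 107) = 3 - sqrt(114) ≈ -7.6771)
u(a) = 1/(3 - sqrt(114))
u(217) + g(200, -4*j(-5, -4)) = (-1/35 - sqrt(114)/105) - 52*(-1/(4*(5 - 1*(-4)))) = (-1/35 - sqrt(114)/105) - 52*(-1/(4*(5 + 4))) = (-1/35 - sqrt(114)/105) - 52/((-4*9)) = (-1/35 - sqrt(114)/105) - 52/(-36) = (-1/35 - sqrt(114)/105) - 52*(-1/36) = (-1/35 - sqrt(114)/105) + 13/9 = 446/315 - sqrt(114)/105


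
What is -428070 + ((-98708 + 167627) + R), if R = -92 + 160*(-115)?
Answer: -377643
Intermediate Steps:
R = -18492 (R = -92 - 18400 = -18492)
-428070 + ((-98708 + 167627) + R) = -428070 + ((-98708 + 167627) - 18492) = -428070 + (68919 - 18492) = -428070 + 50427 = -377643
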